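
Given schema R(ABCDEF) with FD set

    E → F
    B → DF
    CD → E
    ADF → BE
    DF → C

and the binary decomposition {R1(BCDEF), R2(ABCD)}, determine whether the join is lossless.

Common attributes: R1 ∩ R2 = {BCD}.
Closure of {BCD}: B → DF applies, adding F; CD → E applies, adding E. So (BCD)⁺ = {BCDEF}.
This closure contains every attribute of R1, so R1 ∩ R2 → R1. The join is lossless.

Yes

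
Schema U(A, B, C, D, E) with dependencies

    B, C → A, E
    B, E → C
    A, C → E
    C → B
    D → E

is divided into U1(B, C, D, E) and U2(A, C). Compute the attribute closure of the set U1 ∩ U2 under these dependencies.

A, B, C, E

U1 ∩ U2 = {C}.
C → B applies, adding B
B, C → A, E applies, adding A, E
Closure: {A, B, C, E}.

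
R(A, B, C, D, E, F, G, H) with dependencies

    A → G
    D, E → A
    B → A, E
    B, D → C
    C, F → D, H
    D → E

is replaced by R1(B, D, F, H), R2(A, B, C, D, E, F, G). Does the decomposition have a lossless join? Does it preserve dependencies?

Lossless test: (B, D, F)⁺ = {A, B, C, D, E, F, G, H}, which contains all of one fragment — lossless.
Dependency preservation: the restricted closure of {C, F} across the fragments never reaches {D, H}, so C, F → D, H cannot be enforced without a join — not preserved.

lossless but not dependency-preserving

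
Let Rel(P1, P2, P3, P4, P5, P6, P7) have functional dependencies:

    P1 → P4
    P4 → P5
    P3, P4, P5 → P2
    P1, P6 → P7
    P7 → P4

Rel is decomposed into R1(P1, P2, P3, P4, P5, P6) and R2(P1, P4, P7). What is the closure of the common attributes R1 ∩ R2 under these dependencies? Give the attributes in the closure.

R1 ∩ R2 = {P1, P4}.
P4 → P5 applies, adding P5
Closure: {P1, P4, P5}.

P1, P4, P5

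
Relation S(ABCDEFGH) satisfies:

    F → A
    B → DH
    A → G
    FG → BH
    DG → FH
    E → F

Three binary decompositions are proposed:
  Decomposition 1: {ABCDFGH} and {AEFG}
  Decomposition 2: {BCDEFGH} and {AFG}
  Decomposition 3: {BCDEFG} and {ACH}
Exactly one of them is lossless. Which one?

Decomposition 1: common = {AFG}, closure = {ABDFGH} → lossy.
Decomposition 2: common = {FG}, closure = {ABDFGH} → lossless.
Decomposition 3: common = {C}, closure = {C} → lossy.

Decomposition 2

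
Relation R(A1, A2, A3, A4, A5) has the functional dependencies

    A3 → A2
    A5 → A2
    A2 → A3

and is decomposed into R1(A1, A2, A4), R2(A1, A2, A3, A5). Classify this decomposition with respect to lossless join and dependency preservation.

lossy but dependency-preserving

Lossless test: (A1, A2)⁺ = {A1, A2, A3}, which is a superkey of neither fragment — lossy.
Dependency preservation: every FD's attributes lie within a single fragment, so each can be enforced locally — preserved.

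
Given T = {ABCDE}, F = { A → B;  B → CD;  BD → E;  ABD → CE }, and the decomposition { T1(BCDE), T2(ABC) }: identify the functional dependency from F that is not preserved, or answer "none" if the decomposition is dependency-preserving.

A → B lies within T2.
B → CD lies within T1.
BD → E lies within T1.
ABD → CE: restricted closure across fragments reaches CE.
Every dependency is enforceable on the fragments, so the decomposition is dependency-preserving.

none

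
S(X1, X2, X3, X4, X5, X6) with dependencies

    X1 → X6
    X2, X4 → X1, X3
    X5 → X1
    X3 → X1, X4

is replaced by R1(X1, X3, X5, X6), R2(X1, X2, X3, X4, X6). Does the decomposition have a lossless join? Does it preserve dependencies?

Lossless test: (X1, X3, X6)⁺ = {X1, X3, X4, X6}, which is a superkey of neither fragment — lossy.
Dependency preservation: every FD's attributes lie within a single fragment, so each can be enforced locally — preserved.

lossy but dependency-preserving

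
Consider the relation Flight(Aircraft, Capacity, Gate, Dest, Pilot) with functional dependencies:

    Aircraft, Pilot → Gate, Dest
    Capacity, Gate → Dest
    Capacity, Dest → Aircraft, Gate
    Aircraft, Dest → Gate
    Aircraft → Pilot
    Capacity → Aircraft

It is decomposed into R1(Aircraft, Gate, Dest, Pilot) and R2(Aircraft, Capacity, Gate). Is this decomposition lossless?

Common attributes: R1 ∩ R2 = {Aircraft, Gate}.
Closure of {Aircraft, Gate}: Aircraft → Pilot applies, adding Pilot; Aircraft, Pilot → Gate, Dest applies, adding Dest. So (Aircraft, Gate)⁺ = {Aircraft, Gate, Dest, Pilot}.
This closure contains every attribute of R1, so R1 ∩ R2 → R1. The join is lossless.

Yes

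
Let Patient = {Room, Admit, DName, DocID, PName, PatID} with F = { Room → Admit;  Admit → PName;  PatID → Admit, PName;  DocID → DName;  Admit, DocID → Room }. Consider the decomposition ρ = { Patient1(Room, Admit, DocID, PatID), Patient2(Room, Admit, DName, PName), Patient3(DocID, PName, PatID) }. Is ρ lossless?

No

Chase test. Columns are Room, Admit, DName, DocID, PName, PatID; row i has aⱼ where attribute j ∈ Patienti, else bᵢⱼ.
Initial tableau (one row per fragment):
  row 1: a1 a2 b13 a4 b15 a6
  row 2: a1 a2 a3 b24 a5 b26
  row 3: b31 b32 b33 a4 a5 a6
Rows 1 and 2 agree on Admit; apply Admit→PName and equate their PName entries.
Rows 1 and 3 agree on PatID; apply PatID→Admit, PName and equate their Admit, PName entries.
Rows 1 and 3 agree on DocID; apply DocID→DName and equate their DName entries.
Rows 1 and 3 agree on Admit, DocID; apply Admit, DocID→Room and equate their Room entries.
No row becomes fully distinguished — the join is lossy.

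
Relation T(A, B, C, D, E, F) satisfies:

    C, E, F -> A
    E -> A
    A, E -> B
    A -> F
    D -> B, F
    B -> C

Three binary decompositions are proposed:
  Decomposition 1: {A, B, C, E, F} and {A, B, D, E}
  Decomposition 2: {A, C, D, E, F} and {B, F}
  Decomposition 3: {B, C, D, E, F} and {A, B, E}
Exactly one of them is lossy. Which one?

Decomposition 1: common = {A, B, E}, closure = {A, B, C, E, F} → lossless.
Decomposition 2: common = {F}, closure = {F} → lossy.
Decomposition 3: common = {B, E}, closure = {A, B, C, E, F} → lossless.

Decomposition 2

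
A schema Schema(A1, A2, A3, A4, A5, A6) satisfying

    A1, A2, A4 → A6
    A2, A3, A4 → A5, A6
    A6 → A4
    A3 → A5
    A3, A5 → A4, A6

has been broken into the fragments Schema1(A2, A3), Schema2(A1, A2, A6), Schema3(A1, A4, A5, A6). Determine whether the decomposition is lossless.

Chase test. Columns are A1, A2, A3, A4, A5, A6; row i has aⱼ where attribute j ∈ Schemai, else bᵢⱼ.
Initial tableau (one row per fragment):
  row 1: b11 a2 a3 b14 b15 b16
  row 2: a1 a2 b23 b24 b25 a6
  row 3: a1 b32 b33 a4 a5 a6
Rows 2 and 3 agree on A6; apply A6→A4 and equate their A4 entries.
No row becomes fully distinguished — the join is lossy.

No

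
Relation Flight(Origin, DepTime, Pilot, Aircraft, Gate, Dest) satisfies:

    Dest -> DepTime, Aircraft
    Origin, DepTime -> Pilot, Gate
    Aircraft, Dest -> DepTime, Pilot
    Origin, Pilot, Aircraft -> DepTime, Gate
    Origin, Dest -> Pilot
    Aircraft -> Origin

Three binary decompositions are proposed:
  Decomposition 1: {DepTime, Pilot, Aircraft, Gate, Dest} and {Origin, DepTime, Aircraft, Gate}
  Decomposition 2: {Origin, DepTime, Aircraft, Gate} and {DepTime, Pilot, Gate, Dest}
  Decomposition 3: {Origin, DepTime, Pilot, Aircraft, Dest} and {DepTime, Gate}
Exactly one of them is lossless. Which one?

Decomposition 1

Decomposition 1: common = {DepTime, Aircraft, Gate}, closure = {Origin, DepTime, Pilot, Aircraft, Gate} → lossless.
Decomposition 2: common = {DepTime, Gate}, closure = {DepTime, Gate} → lossy.
Decomposition 3: common = {DepTime}, closure = {DepTime} → lossy.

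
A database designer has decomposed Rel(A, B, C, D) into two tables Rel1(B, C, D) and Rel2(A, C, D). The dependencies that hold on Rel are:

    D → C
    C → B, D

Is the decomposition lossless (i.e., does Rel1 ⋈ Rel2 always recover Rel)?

Common attributes: Rel1 ∩ Rel2 = {C, D}.
Closure of {C, D}: C → B, D applies, adding B. So (C, D)⁺ = {B, C, D}.
This closure contains every attribute of Rel1, so Rel1 ∩ Rel2 → Rel1. The join is lossless.

Yes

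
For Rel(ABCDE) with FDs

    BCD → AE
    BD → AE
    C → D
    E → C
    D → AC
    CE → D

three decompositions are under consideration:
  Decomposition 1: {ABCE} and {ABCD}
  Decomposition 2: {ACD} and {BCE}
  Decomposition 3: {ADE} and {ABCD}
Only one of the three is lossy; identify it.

Decomposition 1: common = {ABC}, closure = {ABCDE} → lossless.
Decomposition 2: common = {C}, closure = {ACD} → lossless.
Decomposition 3: common = {AD}, closure = {ACD} → lossy.

Decomposition 3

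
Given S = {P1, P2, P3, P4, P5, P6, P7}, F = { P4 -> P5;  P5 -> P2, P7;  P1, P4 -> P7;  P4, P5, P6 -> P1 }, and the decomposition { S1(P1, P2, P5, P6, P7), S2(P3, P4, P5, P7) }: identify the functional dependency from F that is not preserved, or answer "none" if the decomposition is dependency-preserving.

Check P4, P5, P6 → P1: no single fragment contains all of {P1, P4, P5, P6}, and the restricted closure of {P4, P5, P6} across the fragments never reaches {P1}.
P4 → P5 is preserved.
P5 → P2, P7 is preserved.
P1, P4 → P7 is preserved.

P4, P5, P6 -> P1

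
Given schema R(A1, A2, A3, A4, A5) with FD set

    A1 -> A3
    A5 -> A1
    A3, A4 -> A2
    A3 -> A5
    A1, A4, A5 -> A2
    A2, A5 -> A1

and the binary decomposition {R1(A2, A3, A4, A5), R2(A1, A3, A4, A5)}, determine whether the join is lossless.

Yes

Common attributes: R1 ∩ R2 = {A3, A4, A5}.
Closure of {A3, A4, A5}: A5 → A1 applies, adding A1; A3, A4 → A2 applies, adding A2. So (A3, A4, A5)⁺ = {A1, A2, A3, A4, A5}.
This closure contains every attribute of R1, so R1 ∩ R2 → R1. The join is lossless.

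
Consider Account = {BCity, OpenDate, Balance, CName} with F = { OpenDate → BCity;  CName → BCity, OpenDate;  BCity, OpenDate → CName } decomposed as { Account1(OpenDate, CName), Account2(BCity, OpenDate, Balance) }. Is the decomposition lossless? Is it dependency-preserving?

lossless and dependency-preserving

Lossless test: (OpenDate)⁺ = {BCity, OpenDate, CName}, which contains all of one fragment — lossless.
Dependency preservation: CName → BCity, OpenDate; BCity, OpenDate → CName are not contained in any single fragment, but the restricted closure of each left-hand side across the fragments still reaches the right-hand side; the remaining FDs each lie inside some fragment. All dependencies are preserved.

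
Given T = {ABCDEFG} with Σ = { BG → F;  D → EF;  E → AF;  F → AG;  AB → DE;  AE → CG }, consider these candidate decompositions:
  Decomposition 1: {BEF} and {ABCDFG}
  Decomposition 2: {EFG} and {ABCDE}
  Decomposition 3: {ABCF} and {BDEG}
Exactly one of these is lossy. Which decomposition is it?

Decomposition 3

Decomposition 1: common = {BF}, closure = {ABCDEFG} → lossless.
Decomposition 2: common = {E}, closure = {ACEFG} → lossless.
Decomposition 3: common = {B}, closure = {B} → lossy.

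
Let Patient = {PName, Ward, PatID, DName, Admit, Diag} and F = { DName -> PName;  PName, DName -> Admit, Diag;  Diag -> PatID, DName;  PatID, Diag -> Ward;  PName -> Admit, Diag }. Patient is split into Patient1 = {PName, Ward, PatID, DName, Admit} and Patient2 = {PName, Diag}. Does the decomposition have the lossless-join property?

Common attributes: Patient1 ∩ Patient2 = {PName}.
Closure of {PName}: PName → Admit, Diag applies, adding Admit, Diag; Diag → PatID, DName applies, adding PatID, DName; PatID, Diag → Ward applies, adding Ward. So (PName)⁺ = {PName, Ward, PatID, DName, Admit, Diag}.
This closure contains every attribute of Patient1, so Patient1 ∩ Patient2 → Patient1. The join is lossless.

Yes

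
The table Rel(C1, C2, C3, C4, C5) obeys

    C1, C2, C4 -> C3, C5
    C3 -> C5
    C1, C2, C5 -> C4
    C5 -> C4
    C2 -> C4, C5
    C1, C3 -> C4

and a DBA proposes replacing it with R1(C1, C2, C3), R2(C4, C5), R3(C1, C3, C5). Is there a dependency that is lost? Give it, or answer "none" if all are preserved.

Check C2 → C4, C5: no single fragment contains all of {C2, C4, C5}, and the restricted closure of {C2} across the fragments never reaches {C4, C5}.
C1, C2, C4 → C3, C5 is preserved.
C3 → C5 is preserved.
C1, C2, C5 → C4 is preserved.
C5 → C4 is preserved.
C1, C3 → C4 is preserved.

C2 -> C4, C5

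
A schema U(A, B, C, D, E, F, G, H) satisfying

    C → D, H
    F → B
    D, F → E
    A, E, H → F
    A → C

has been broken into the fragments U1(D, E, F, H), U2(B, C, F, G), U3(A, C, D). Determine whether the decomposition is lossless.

No

Chase test. Columns are A, B, C, D, E, F, G, H; row i has aⱼ where attribute j ∈ Ui, else bᵢⱼ.
Initial tableau (one row per fragment):
  row 1: b11 b12 b13 a4 a5 a6 b17 a8
  row 2: b21 a2 a3 b24 b25 a6 a7 b28
  row 3: a1 b32 a3 a4 b35 b36 b37 b38
Rows 2 and 3 agree on C; apply C→D, H and equate their D, H entries.
Rows 1 and 2 agree on F; apply F→B and equate their B entries.
Rows 1 and 2 agree on D, F; apply D, F→E and equate their E entries.
No row becomes fully distinguished — the join is lossy.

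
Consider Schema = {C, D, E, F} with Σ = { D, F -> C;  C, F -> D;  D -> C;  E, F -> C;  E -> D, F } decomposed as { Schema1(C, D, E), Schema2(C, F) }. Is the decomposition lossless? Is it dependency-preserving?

Lossless test: (C)⁺ = {C}, which is a superkey of neither fragment — lossy.
Dependency preservation: the restricted closure of {C, F} across the fragments never reaches {D}, so C, F → D cannot be enforced without a join — not preserved.

lossy and not dependency-preserving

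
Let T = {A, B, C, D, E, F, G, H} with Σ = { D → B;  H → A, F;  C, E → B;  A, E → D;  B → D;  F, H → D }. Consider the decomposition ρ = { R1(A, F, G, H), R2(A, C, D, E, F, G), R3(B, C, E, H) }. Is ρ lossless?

No

Chase test. Columns are A, B, C, D, E, F, G, H; row i has aⱼ where attribute j ∈ Ri, else bᵢⱼ.
Initial tableau (one row per fragment):
  row 1: a1 b12 b13 b14 b15 a6 a7 a8
  row 2: a1 b22 a3 a4 a5 a6 a7 b28
  row 3: b31 a2 a3 b34 a5 b36 b37 a8
Rows 1 and 3 agree on H; apply H→A, F and equate their A, F entries.
Rows 2 and 3 agree on C, E; apply C, E→B and equate their B entries.
Rows 2 and 3 agree on A, E; apply A, E→D and equate their D entries.
Rows 1 and 3 agree on F, H; apply F, H→D and equate their D entries.
Rows 1 and 2 agree on D; apply D→B and equate their B entries.
No row becomes fully distinguished — the join is lossy.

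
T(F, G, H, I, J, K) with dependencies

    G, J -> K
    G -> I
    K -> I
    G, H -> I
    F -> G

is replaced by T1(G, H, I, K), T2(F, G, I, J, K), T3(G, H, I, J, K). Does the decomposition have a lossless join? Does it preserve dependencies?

Lossless test (chase): applying each FD to every pair of rows produces no changes in the tableau, so no row becomes fully distinguished — the join is lossy.
Dependency preservation: every FD's attributes lie within a single fragment, so each can be enforced locally — preserved.

lossy but dependency-preserving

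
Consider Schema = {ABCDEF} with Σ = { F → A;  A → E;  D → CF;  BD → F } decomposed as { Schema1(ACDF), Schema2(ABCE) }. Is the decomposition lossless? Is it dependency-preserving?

Lossless test: (AC)⁺ = {ACE}, which is a superkey of neither fragment — lossy.
Dependency preservation: BD → F is not contained in any single fragment, but the restricted closure of its left-hand side across the fragments still reaches the right-hand side; the remaining FDs each lie inside some fragment. All dependencies are preserved.

lossy but dependency-preserving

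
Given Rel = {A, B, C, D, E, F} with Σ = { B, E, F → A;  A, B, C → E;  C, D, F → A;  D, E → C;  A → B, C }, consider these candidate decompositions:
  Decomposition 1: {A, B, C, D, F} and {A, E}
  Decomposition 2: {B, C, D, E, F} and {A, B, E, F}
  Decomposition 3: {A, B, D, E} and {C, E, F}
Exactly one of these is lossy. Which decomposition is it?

Decomposition 3

Decomposition 1: common = {A}, closure = {A, B, C, E} → lossless.
Decomposition 2: common = {B, E, F}, closure = {A, B, C, E, F} → lossless.
Decomposition 3: common = {E}, closure = {E} → lossy.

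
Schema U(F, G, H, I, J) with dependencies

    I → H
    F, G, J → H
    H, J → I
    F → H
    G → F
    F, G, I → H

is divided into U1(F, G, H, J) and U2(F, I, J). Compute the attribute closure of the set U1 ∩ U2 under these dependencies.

F, H, I, J

U1 ∩ U2 = {F, J}.
F → H applies, adding H
H, J → I applies, adding I
Closure: {F, H, I, J}.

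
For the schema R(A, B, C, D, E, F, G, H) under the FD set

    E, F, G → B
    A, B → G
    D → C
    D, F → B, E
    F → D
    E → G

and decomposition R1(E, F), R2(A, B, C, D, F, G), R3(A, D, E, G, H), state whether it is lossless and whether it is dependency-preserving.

Lossless test (chase): Rows 2 and 3 agree on D; apply D→C and equate their C entries. Rows 1 and 2 agree on F; apply F→D and equate their D entries. Rows 1 and 3 agree on E; apply E→G and equate their G entries. Rows 1 and 2 agree on D; apply D→C and equate their C entries. Rows 1 and 2 agree on D, F; apply D, F→B, E and equate their B, E entries. No row becomes fully distinguished — the join is lossy.
Dependency preservation: E, F, G → B; D, F → B, E are not contained in any single fragment, but the restricted closure of each left-hand side across the fragments still reaches the right-hand side; the remaining FDs each lie inside some fragment. All dependencies are preserved.

lossy but dependency-preserving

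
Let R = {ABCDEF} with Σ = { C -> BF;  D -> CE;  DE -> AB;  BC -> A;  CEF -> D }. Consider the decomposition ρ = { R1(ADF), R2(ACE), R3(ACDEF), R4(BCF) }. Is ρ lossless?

Yes

Chase test. Columns are ABCDEF; row i has aⱼ where attribute j ∈ Ri, else bᵢⱼ.
Initial tableau (one row per fragment):
  row 1: a1 b12 b13 a4 b15 a6
  row 2: a1 b22 a3 b24 a5 b26
  row 3: a1 b32 a3 a4 a5 a6
  row 4: b41 a2 a3 b44 b45 a6
Rows 2 and 3 agree on C; apply C→BF and equate their BF entries.
Rows 2 and 4 agree on C; apply C→BF and equate their BF entries.
Rows 1 and 3 agree on D; apply D→CE and equate their CE entries.
Rows 1 and 3 agree on DE; apply DE→AB and equate their AB entries.
Rows 1 and 4 agree on BC; apply BC→A and equate their A entries.
Rows 1 and 2 agree on CEF; apply CEF→D and equate their D entries.
Row 1 is now all distinguished symbols — the join is lossless.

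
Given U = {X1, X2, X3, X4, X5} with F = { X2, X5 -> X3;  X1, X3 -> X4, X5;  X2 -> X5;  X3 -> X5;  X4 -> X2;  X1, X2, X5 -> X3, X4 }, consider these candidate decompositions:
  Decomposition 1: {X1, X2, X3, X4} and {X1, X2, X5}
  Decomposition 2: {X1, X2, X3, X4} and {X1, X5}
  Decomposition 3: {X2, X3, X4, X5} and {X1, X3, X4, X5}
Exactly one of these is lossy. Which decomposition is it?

Decomposition 2

Decomposition 1: common = {X1, X2}, closure = {X1, X2, X3, X4, X5} → lossless.
Decomposition 2: common = {X1}, closure = {X1} → lossy.
Decomposition 3: common = {X3, X4, X5}, closure = {X2, X3, X4, X5} → lossless.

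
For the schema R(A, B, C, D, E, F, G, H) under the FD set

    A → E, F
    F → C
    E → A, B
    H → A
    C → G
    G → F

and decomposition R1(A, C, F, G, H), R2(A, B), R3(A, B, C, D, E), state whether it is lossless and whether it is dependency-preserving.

Lossless test (chase): Rows 1 and 2 agree on A; apply A→E, F and equate their E, F entries. Rows 1 and 3 agree on A; apply A→E, F and equate their E, F entries. Rows 1 and 2 agree on F; apply F→C and equate their C entries. Rows 1 and 2 agree on E; apply E→A, B and equate their A, B entries. Rows 1 and 2 agree on C; apply C→G and equate their G entries. Rows 1 and 3 agree on C; apply C→G and equate their G entries. No row becomes fully distinguished — the join is lossy.
Dependency preservation: A → E, F is not contained in any single fragment, but the restricted closure of its left-hand side across the fragments still reaches the right-hand side; the remaining FDs each lie inside some fragment. All dependencies are preserved.

lossy but dependency-preserving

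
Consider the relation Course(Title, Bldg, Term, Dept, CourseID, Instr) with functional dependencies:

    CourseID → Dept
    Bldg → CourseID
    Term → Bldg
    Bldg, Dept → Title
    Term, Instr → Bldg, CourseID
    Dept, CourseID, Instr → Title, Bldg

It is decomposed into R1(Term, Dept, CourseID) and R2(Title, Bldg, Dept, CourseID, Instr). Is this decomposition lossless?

No

Common attributes: R1 ∩ R2 = {Dept, CourseID}.
No dependency enlarges {Dept, CourseID}, so (Dept, CourseID)⁺ = {Dept, CourseID}.
The closure contains neither all of R1 = {Term, Dept, CourseID} nor all of R2 = {Title, Bldg, Dept, CourseID, Instr}, so the common attributes are not a superkey of either fragment. The join is lossy.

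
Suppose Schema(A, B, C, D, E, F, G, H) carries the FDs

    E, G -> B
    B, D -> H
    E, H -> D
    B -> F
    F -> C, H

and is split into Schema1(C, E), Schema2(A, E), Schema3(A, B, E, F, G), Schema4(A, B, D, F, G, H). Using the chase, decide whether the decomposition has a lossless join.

No

Chase test. Columns are A, B, C, D, E, F, G, H; row i has aⱼ where attribute j ∈ Schemai, else bᵢⱼ.
Initial tableau (one row per fragment):
  row 1: b11 b12 a3 b14 a5 b16 b17 b18
  row 2: a1 b22 b23 b24 a5 b26 b27 b28
  row 3: a1 a2 b33 b34 a5 a6 a7 b38
  row 4: a1 a2 b43 a4 b45 a6 a7 a8
Rows 3 and 4 agree on F; apply F→C, H and equate their C, H entries.
No row becomes fully distinguished — the join is lossy.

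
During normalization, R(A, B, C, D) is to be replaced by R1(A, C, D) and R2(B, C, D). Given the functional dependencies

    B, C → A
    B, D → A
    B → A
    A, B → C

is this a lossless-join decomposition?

Common attributes: R1 ∩ R2 = {C, D}.
No dependency enlarges {C, D}, so (C, D)⁺ = {C, D}.
The closure contains neither all of R1 = {A, C, D} nor all of R2 = {B, C, D}, so the common attributes are not a superkey of either fragment. The join is lossy.

No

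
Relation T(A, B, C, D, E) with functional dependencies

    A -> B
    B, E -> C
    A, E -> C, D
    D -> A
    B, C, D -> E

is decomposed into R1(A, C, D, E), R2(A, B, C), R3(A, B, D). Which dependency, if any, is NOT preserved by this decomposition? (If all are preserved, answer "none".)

B, E -> C

Check B, E → C: no single fragment contains all of {B, C, E}, and the restricted closure of {B, E} across the fragments never reaches {C}.
A → B is preserved.
A, E → C, D is preserved.
D → A is preserved.
B, C, D → E is preserved.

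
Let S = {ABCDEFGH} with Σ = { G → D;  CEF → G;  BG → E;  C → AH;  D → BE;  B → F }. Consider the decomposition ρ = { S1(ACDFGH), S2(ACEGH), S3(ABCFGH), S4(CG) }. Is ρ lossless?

Yes

Chase test. Columns are ABCDEFGH; row i has aⱼ where attribute j ∈ Si, else bᵢⱼ.
Initial tableau (one row per fragment):
  row 1: a1 b12 a3 a4 b15 a6 a7 a8
  row 2: a1 b22 a3 b24 a5 b26 a7 a8
  row 3: a1 a2 a3 b34 b35 a6 a7 a8
  row 4: b41 b42 a3 b44 b45 b46 a7 b48
Rows 1 and 2 agree on G; apply G→D and equate their D entries.
Rows 1 and 3 agree on G; apply G→D and equate their D entries.
Rows 1 and 4 agree on G; apply G→D and equate their D entries.
Rows 1 and 4 agree on C; apply C→AH and equate their AH entries.
Rows 1 and 2 agree on D; apply D→BE and equate their BE entries.
Rows 1 and 3 agree on D; apply D→BE and equate their BE entries.
Rows 1 and 4 agree on D; apply D→BE and equate their BE entries.
Rows 1 and 2 agree on B; apply B→F and equate their F entries.
Rows 1 and 4 agree on B; apply B→F and equate their F entries.
Row 1 is now all distinguished symbols — the join is lossless.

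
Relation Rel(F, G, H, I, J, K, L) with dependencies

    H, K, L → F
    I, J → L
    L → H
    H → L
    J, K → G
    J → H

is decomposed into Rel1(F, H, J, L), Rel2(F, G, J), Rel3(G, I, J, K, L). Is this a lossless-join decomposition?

No

Chase test. Columns are F, G, H, I, J, K, L; row i has aⱼ where attribute j ∈ Reli, else bᵢⱼ.
Initial tableau (one row per fragment):
  row 1: a1 b12 a3 b14 a5 b16 a7
  row 2: a1 a2 b23 b24 a5 b26 b27
  row 3: b31 a2 b33 a4 a5 a6 a7
Rows 1 and 3 agree on L; apply L→H and equate their H entries.
Rows 1 and 2 agree on J; apply J→H and equate their H entries.
Rows 1 and 2 agree on H; apply H→L and equate their L entries.
No row becomes fully distinguished — the join is lossy.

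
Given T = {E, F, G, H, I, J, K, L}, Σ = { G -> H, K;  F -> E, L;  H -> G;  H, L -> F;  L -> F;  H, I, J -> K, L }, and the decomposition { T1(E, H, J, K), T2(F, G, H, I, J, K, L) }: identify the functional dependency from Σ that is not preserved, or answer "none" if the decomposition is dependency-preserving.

F -> E, L

Check F → E, L: no single fragment contains all of {E, F, L}, and the restricted closure of {F} across the fragments never reaches {E, L}.
G → H, K is preserved.
H → G is preserved.
H, L → F is preserved.
L → F is preserved.
H, I, J → K, L is preserved.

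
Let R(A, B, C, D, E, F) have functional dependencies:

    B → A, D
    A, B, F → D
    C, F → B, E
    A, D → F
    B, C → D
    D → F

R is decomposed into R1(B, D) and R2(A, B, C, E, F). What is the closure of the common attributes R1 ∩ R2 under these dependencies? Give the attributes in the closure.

R1 ∩ R2 = {B}.
B → A, D applies, adding A, D
A, D → F applies, adding F
Closure: {A, B, D, F}.

A, B, D, F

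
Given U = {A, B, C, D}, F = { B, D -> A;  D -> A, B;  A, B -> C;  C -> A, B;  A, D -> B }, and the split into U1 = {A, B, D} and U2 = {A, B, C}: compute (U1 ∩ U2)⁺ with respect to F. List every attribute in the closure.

A, B, C

U1 ∩ U2 = {A, B}.
A, B → C applies, adding C
Closure: {A, B, C}.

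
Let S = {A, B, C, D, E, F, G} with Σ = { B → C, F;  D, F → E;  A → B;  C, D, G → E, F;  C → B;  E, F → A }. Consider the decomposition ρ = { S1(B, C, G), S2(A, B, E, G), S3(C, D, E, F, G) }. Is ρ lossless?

Yes

Chase test. Columns are A, B, C, D, E, F, G; row i has aⱼ where attribute j ∈ Si, else bᵢⱼ.
Initial tableau (one row per fragment):
  row 1: b11 a2 a3 b14 b15 b16 a7
  row 2: a1 a2 b23 b24 a5 b26 a7
  row 3: b31 b32 a3 a4 a5 a6 a7
Rows 1 and 2 agree on B; apply B→C, F and equate their C, F entries.
Rows 1 and 3 agree on C; apply C→B and equate their B entries.
Rows 1 and 3 agree on B; apply B→C, F and equate their C, F entries.
Rows 2 and 3 agree on E, F; apply E, F→A and equate their A entries.
Row 3 is now all distinguished symbols — the join is lossless.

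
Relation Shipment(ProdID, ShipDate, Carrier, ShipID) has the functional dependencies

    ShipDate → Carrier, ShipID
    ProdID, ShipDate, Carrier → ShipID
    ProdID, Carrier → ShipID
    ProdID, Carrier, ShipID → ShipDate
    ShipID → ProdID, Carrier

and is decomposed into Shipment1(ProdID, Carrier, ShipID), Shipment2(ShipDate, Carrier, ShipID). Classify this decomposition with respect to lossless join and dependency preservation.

Lossless test: (Carrier, ShipID)⁺ = {ProdID, ShipDate, Carrier, ShipID}, which contains all of one fragment — lossless.
Dependency preservation: ProdID, ShipDate, Carrier → ShipID; ProdID, Carrier, ShipID → ShipDate are not contained in any single fragment, but the restricted closure of each left-hand side across the fragments still reaches the right-hand side; the remaining FDs each lie inside some fragment. All dependencies are preserved.

lossless and dependency-preserving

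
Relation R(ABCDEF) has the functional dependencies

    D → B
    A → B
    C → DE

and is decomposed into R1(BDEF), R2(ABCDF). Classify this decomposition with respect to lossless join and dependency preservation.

lossy and not dependency-preserving

Lossless test: (BDF)⁺ = {BDF}, which is a superkey of neither fragment — lossy.
Dependency preservation: the restricted closure of {C} across the fragments never reaches {DE}, so C → DE cannot be enforced without a join — not preserved.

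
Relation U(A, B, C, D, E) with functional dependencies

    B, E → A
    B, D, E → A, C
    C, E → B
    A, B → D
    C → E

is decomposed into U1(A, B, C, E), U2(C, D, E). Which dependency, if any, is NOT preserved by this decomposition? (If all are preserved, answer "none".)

Check A, B → D: no single fragment contains all of {A, B, D}, and the restricted closure of {A, B} across the fragments never reaches {D}.
B, E → A is preserved.
B, D, E → A, C is preserved.
C, E → B is preserved.
C → E is preserved.

A, B → D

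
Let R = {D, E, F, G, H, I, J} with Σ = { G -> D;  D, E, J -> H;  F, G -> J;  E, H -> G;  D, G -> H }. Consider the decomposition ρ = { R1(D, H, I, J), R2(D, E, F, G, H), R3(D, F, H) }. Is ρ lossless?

Chase test. Columns are D, E, F, G, H, I, J; row i has aⱼ where attribute j ∈ Ri, else bᵢⱼ.
Initial tableau (one row per fragment):
  row 1: a1 b12 b13 b14 a5 a6 a7
  row 2: a1 a2 a3 a4 a5 b26 b27
  row 3: a1 b32 a3 b34 a5 b36 b37
No row becomes fully distinguished — the join is lossy.

No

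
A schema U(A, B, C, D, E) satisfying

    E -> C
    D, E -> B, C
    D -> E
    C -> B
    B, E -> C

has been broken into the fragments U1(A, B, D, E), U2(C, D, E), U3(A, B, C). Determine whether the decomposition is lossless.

Yes

Chase test. Columns are A, B, C, D, E; row i has aⱼ where attribute j ∈ Ui, else bᵢⱼ.
Initial tableau (one row per fragment):
  row 1: a1 a2 b13 a4 a5
  row 2: b21 b22 a3 a4 a5
  row 3: a1 a2 a3 b34 b35
Rows 1 and 2 agree on E; apply E→C and equate their C entries.
Rows 1 and 2 agree on D, E; apply D, E→B, C and equate their B, C entries.
Row 1 is now all distinguished symbols — the join is lossless.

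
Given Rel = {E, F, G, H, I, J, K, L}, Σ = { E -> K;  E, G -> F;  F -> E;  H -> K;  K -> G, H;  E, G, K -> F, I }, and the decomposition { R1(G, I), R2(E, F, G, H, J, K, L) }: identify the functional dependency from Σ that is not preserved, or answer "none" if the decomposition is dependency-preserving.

E, G, K -> F, I

Check E, G, K → F, I: no single fragment contains all of {E, F, G, I, K}, and the restricted closure of {E, G, K} across the fragments never reaches {F, I}.
E → K is preserved.
E, G → F is preserved.
F → E is preserved.
H → K is preserved.
K → G, H is preserved.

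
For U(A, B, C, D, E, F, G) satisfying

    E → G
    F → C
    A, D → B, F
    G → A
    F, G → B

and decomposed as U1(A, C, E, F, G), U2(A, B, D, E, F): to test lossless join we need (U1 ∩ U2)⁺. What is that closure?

A, B, C, E, F, G

U1 ∩ U2 = {A, E, F}.
E → G applies, adding G
F → C applies, adding C
F, G → B applies, adding B
Closure: {A, B, C, E, F, G}.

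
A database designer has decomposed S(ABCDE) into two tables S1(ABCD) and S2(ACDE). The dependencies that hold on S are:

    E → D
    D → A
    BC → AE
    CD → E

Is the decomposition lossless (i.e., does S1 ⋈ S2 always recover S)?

Common attributes: S1 ∩ S2 = {ACD}.
Closure of {ACD}: CD → E applies, adding E. So (ACD)⁺ = {ACDE}.
This closure contains every attribute of S2, so S1 ∩ S2 → S2. The join is lossless.

Yes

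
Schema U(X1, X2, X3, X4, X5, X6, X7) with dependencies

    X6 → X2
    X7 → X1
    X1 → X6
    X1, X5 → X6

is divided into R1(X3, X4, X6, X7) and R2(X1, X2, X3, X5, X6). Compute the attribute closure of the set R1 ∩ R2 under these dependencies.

R1 ∩ R2 = {X3, X6}.
X6 → X2 applies, adding X2
Closure: {X2, X3, X6}.

X2, X3, X6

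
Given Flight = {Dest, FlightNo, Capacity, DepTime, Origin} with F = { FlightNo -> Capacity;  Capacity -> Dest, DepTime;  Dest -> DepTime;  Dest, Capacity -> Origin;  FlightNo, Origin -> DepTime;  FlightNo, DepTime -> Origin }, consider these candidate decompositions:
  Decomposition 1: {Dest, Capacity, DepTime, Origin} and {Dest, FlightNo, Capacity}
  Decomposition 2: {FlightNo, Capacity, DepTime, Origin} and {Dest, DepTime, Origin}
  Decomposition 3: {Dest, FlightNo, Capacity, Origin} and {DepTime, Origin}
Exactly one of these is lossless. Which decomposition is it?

Decomposition 1: common = {Dest, Capacity}, closure = {Dest, Capacity, DepTime, Origin} → lossless.
Decomposition 2: common = {DepTime, Origin}, closure = {DepTime, Origin} → lossy.
Decomposition 3: common = {Origin}, closure = {Origin} → lossy.

Decomposition 1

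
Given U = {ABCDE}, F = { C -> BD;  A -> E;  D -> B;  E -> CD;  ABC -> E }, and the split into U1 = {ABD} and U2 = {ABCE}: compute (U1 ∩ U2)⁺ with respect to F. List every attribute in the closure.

ABCDE

U1 ∩ U2 = {AB}.
A → E applies, adding E
E → CD applies, adding CD
Closure: {ABCDE}.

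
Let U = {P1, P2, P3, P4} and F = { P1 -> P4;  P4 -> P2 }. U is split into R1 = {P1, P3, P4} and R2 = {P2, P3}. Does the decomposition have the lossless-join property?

Common attributes: R1 ∩ R2 = {P3}.
No dependency enlarges {P3}, so (P3)⁺ = {P3}.
The closure contains neither all of R1 = {P1, P3, P4} nor all of R2 = {P2, P3}, so the common attributes are not a superkey of either fragment. The join is lossy.

No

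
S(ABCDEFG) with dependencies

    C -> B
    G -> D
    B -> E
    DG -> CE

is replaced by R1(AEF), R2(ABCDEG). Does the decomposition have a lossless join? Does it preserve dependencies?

lossy but dependency-preserving

Lossless test: (AE)⁺ = {AE}, which is a superkey of neither fragment — lossy.
Dependency preservation: every FD's attributes lie within a single fragment, so each can be enforced locally — preserved.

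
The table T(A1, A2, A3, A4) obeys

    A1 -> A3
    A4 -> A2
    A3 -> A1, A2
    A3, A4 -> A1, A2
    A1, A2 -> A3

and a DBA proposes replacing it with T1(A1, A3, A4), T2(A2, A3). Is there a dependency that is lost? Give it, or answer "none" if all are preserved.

A4 -> A2

Check A4 → A2: no single fragment contains all of {A2, A4}, and the restricted closure of {A4} across the fragments never reaches {A2}.
A1 → A3 is preserved.
A3 → A1, A2 is preserved.
A3, A4 → A1, A2 is preserved.
A1, A2 → A3 is preserved.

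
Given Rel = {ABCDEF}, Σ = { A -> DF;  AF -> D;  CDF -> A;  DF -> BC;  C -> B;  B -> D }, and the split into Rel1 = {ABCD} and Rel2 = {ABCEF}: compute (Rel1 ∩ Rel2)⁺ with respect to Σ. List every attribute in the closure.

Rel1 ∩ Rel2 = {ABC}.
A → DF applies, adding DF
Closure: {ABCDF}.

ABCDF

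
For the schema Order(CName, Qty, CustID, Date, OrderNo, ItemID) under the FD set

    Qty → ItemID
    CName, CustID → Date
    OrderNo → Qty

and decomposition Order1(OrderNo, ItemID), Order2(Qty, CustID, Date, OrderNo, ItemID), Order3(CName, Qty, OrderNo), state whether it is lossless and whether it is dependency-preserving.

lossy and not dependency-preserving

Lossless test (chase): Rows 2 and 3 agree on Qty; apply Qty→ItemID and equate their ItemID entries. Rows 1 and 2 agree on OrderNo; apply OrderNo→Qty and equate their Qty entries. No row becomes fully distinguished — the join is lossy.
Dependency preservation: the restricted closure of {CName, CustID} across the fragments never reaches {Date}, so CName, CustID → Date cannot be enforced without a join — not preserved.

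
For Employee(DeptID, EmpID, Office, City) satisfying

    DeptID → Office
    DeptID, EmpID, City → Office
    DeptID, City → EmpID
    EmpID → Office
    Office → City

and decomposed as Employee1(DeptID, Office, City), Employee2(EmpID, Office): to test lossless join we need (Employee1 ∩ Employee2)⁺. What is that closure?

Office, City

Employee1 ∩ Employee2 = {Office}.
Office → City applies, adding City
Closure: {Office, City}.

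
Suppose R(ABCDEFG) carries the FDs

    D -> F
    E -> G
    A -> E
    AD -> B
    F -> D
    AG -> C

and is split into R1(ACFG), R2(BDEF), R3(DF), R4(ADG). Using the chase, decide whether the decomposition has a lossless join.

Chase test. Columns are ABCDEFG; row i has aⱼ where attribute j ∈ Ri, else bᵢⱼ.
Initial tableau (one row per fragment):
  row 1: a1 b12 a3 b14 b15 a6 a7
  row 2: b21 a2 b23 a4 a5 a6 b27
  row 3: b31 b32 b33 a4 b35 a6 b37
  row 4: a1 b42 b43 a4 b45 b46 a7
Rows 2 and 4 agree on D; apply D→F and equate their F entries.
Rows 1 and 4 agree on A; apply A→E and equate their E entries.
Rows 1 and 2 agree on F; apply F→D and equate their D entries.
Rows 1 and 4 agree on AG; apply AG→C and equate their C entries.
Rows 1 and 4 agree on AD; apply AD→B and equate their B entries.
No row becomes fully distinguished — the join is lossy.

No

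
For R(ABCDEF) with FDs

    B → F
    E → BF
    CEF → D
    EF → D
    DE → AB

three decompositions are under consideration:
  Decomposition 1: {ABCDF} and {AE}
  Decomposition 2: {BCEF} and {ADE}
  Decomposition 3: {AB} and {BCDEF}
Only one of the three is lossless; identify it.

Decomposition 2

Decomposition 1: common = {A}, closure = {A} → lossy.
Decomposition 2: common = {E}, closure = {ABDEF} → lossless.
Decomposition 3: common = {B}, closure = {BF} → lossy.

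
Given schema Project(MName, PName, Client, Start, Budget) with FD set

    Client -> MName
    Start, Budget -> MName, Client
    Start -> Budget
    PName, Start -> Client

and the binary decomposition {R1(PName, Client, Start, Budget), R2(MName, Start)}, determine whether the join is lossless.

Common attributes: R1 ∩ R2 = {Start}.
Closure of {Start}: Start → Budget applies, adding Budget; Start, Budget → MName, Client applies, adding MName, Client. So (Start)⁺ = {MName, Client, Start, Budget}.
This closure contains every attribute of R2, so R1 ∩ R2 → R2. The join is lossless.

Yes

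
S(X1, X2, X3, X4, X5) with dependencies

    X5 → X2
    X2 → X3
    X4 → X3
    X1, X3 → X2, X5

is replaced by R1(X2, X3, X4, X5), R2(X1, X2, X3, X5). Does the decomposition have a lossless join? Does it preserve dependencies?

Lossless test: (X2, X3, X5)⁺ = {X2, X3, X5}, which is a superkey of neither fragment — lossy.
Dependency preservation: every FD's attributes lie within a single fragment, so each can be enforced locally — preserved.

lossy but dependency-preserving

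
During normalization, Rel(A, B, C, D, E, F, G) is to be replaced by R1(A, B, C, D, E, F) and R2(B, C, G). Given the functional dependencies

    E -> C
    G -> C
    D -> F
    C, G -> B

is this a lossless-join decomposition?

No

Common attributes: R1 ∩ R2 = {B, C}.
No dependency enlarges {B, C}, so (B, C)⁺ = {B, C}.
The closure contains neither all of R1 = {A, B, C, D, E, F} nor all of R2 = {B, C, G}, so the common attributes are not a superkey of either fragment. The join is lossy.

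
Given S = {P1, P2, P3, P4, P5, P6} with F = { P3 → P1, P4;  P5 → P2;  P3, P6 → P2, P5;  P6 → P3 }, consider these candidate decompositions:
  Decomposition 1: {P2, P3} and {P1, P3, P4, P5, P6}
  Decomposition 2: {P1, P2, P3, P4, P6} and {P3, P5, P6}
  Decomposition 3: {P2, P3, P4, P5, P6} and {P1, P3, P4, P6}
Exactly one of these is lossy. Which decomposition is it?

Decomposition 1

Decomposition 1: common = {P3}, closure = {P1, P3, P4} → lossy.
Decomposition 2: common = {P3, P6}, closure = {P1, P2, P3, P4, P5, P6} → lossless.
Decomposition 3: common = {P3, P4, P6}, closure = {P1, P2, P3, P4, P5, P6} → lossless.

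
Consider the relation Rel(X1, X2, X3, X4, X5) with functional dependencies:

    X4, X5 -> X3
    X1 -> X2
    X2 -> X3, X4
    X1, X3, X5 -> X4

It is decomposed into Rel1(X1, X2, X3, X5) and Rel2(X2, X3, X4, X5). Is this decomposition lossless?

Yes

Common attributes: Rel1 ∩ Rel2 = {X2, X3, X5}.
Closure of {X2, X3, X5}: X2 → X3, X4 applies, adding X4. So (X2, X3, X5)⁺ = {X2, X3, X4, X5}.
This closure contains every attribute of Rel2, so Rel1 ∩ Rel2 → Rel2. The join is lossless.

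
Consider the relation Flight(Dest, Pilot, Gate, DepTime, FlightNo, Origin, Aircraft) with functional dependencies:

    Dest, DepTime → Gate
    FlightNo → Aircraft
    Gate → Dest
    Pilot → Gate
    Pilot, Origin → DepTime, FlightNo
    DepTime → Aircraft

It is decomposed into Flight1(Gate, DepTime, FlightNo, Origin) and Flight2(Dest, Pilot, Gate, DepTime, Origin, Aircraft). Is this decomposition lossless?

Common attributes: Flight1 ∩ Flight2 = {Gate, DepTime, Origin}.
Closure of {Gate, DepTime, Origin}: Gate → Dest applies, adding Dest; DepTime → Aircraft applies, adding Aircraft. So (Gate, DepTime, Origin)⁺ = {Dest, Gate, DepTime, Origin, Aircraft}.
The closure contains neither all of Flight1 = {Gate, DepTime, FlightNo, Origin} nor all of Flight2 = {Dest, Pilot, Gate, DepTime, Origin, Aircraft}, so the common attributes are not a superkey of either fragment. The join is lossy.

No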